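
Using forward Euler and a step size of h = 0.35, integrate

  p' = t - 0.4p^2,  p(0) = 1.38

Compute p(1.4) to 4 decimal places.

Euler: p_{n+1} = p_n + h·f(t_n, p_n).
t=0.000000, p=1.380000: f=-0.761760 → p ← 1.380000 + 0.35·(-0.761760) = 1.113384
t=0.350000, p=1.113384: f=-0.145850 → p ← 1.113384 + 0.35·(-0.145850) = 1.062337
t=0.700000, p=1.062337: f=0.248576 → p ← 1.062337 + 0.35·0.248576 = 1.149338
t=1.050000, p=1.149338: f=0.521609 → p ← 1.149338 + 0.35·0.521609 = 1.331901
p(1.4) ≈ 1.3319

1.3319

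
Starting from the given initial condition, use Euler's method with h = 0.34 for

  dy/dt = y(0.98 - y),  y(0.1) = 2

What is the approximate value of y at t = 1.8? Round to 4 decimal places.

1.0245

Euler: y_{n+1} = y_n + h·f(t_n, y_n).
t=0.100000, y=2.000000: f=-2.040000 → y ← 2.000000 + 0.34·(-2.040000) = 1.306400
t=0.440000, y=1.306400: f=-0.426409 → y ← 1.306400 + 0.34·(-0.426409) = 1.161421
t=0.780000, y=1.161421: f=-0.210706 → y ← 1.161421 + 0.34·(-0.210706) = 1.089781
t=1.120000, y=1.089781: f=-0.119637 → y ← 1.089781 + 0.34·(-0.119637) = 1.049104
t=1.460000, y=1.049104: f=-0.072498 → y ← 1.049104 + 0.34·(-0.072498) = 1.024455
y(1.8) ≈ 1.0245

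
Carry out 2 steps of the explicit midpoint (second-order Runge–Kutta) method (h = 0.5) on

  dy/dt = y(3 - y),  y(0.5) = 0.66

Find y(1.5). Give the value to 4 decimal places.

2.5360

Midpoint: k1 = f(t_n, y_n); k2 = f(t_n + h/2, y_n + (h/2)·k1); y_{n+1} = y_n + h·k2.
t=0.500000, y=0.660000:
  k1 = f(0.500000, 0.660000) = 1.544400
  k2 = f(0.750000, 1.046100) = 2.043975
  y ← 0.660000 + 0.5·2.043975 = 1.681987
t=1.000000, y=1.681987:
  k1 = f(1.000000, 1.681987) = 2.216881
  k2 = f(1.250000, 2.236208) = 1.707998
  y ← 1.681987 + 0.5·1.707998 = 2.535987
y(1.5) ≈ 2.5360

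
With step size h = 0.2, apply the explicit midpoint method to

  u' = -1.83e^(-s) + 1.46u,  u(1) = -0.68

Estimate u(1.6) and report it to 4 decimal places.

Midpoint: k1 = f(s_n, u_n); k2 = f(s_n + h/2, u_n + (h/2)·k1); u_{n+1} = u_n + h·k2.
s=1.000000, u=-0.680000:
  k1 = f(1.000000, -0.680000) = -1.666019
  k2 = f(1.100000, -0.846602) = -1.845193
  u ← -0.680000 + 0.2·(-1.845193) = -1.049039
s=1.200000, u=-1.049039:
  k1 = f(1.200000, -1.049039) = -2.082782
  k2 = f(1.300000, -1.257317) = -2.334416
  u ← -1.049039 + 0.2·(-2.334416) = -1.515922
s=1.400000, u=-1.515922:
  k1 = f(1.400000, -1.515922) = -2.664518
  k2 = f(1.500000, -1.782374) = -3.010594
  u ← -1.515922 + 0.2·(-3.010594) = -2.118040
u(1.6) ≈ -2.1180

-2.1180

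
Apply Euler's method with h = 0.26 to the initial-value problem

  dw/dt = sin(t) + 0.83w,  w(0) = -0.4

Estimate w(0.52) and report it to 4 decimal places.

-0.5244

Euler: w_{n+1} = w_n + h·f(t_n, w_n).
t=0.000000, w=-0.400000: f=-0.332000 → w ← -0.400000 + 0.26·(-0.332000) = -0.486320
t=0.260000, w=-0.486320: f=-0.146565 → w ← -0.486320 + 0.26·(-0.146565) = -0.524427
w(0.52) ≈ -0.5244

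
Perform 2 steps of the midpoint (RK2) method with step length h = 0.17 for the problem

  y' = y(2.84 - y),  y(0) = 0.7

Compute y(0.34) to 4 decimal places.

1.3124

Midpoint: k1 = f(t_n, y_n); k2 = f(t_n + h/2, y_n + (h/2)·k1); y_{n+1} = y_n + h·k2.
t=0.000000, y=0.700000:
  k1 = f(0.000000, 0.700000) = 1.498000
  k2 = f(0.085000, 0.827330) = 1.665142
  y ← 0.700000 + 0.17·1.665142 = 0.983074
t=0.170000, y=0.983074:
  k1 = f(0.170000, 0.983074) = 1.825496
  k2 = f(0.255000, 1.138241) = 1.937012
  y ← 0.983074 + 0.17·1.937012 = 1.312366
y(0.34) ≈ 1.3124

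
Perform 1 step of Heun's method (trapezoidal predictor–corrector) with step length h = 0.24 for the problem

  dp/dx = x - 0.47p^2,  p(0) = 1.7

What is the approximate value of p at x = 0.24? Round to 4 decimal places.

Heun: k1 = f(x_n, p_n); k2 = f(x_n + h, p_n + h·k1); p_{n+1} = p_n + (h/2)·(k1 + k2).
x=0.000000, p=1.700000:
  k1 = f(0.000000, 1.700000) = -1.358300
  k2 = f(0.240000, 1.374008) = -0.647312
  p ← 1.700000 + (0.24/2)·(-1.358300 + (-0.647312)) = 1.459327
p(0.24) ≈ 1.4593

1.4593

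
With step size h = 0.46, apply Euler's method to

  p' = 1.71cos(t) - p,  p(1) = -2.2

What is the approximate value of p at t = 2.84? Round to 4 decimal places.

-0.8094

Euler: p_{n+1} = p_n + h·f(t_n, p_n).
t=1.000000, p=-2.200000: f=3.123917 → p ← -2.200000 + 0.46·3.123917 = -0.762998
t=1.460000, p=-0.762998: f=0.952073 → p ← -0.762998 + 0.46·0.952073 = -0.325045
t=1.920000, p=-0.325045: f=-0.260031 → p ← -0.325045 + 0.46·(-0.260031) = -0.444659
t=2.380000, p=-0.444659: f=-0.792933 → p ← -0.444659 + 0.46·(-0.792933) = -0.809408
p(2.84) ≈ -0.8094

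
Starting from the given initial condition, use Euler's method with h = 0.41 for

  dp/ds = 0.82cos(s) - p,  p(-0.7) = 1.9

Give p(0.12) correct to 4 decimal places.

Euler: p_{n+1} = p_n + h·f(s_n, p_n).
s=-0.700000, p=1.900000: f=-1.272829 → p ← 1.900000 + 0.41·(-1.272829) = 1.378140
s=-0.290000, p=1.378140: f=-0.592380 → p ← 1.378140 + 0.41·(-0.592380) = 1.135264
p(0.12) ≈ 1.1353

1.1353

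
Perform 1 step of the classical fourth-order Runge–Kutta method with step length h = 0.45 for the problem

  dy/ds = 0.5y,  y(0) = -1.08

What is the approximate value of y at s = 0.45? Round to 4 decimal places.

RK4: k1 = f(s_n, y_n); k2 = f(s_n + h/2, y_n + (h/2)·k1); k3 = f(s_n + h/2, y_n + (h/2)·k2); k4 = f(s_n + h, y_n + h·k3); y_{n+1} = y_n + (h/6)·(k1 + 2k2 + 2k3 + k4).
s=0.000000, y=-1.080000:
  k1 = f(0.000000, -1.080000) = -0.540000
  k2 = f(0.225000, -1.201500) = -0.600750
  k3 = f(0.225000, -1.215169) = -0.607584
  k4 = f(0.450000, -1.353413) = -0.676706
  y ← -1.080000 + (0.45/6)·(k1 + 2k2 + 2k3 + k4) = -1.352503
y(0.45) ≈ -1.3525

-1.3525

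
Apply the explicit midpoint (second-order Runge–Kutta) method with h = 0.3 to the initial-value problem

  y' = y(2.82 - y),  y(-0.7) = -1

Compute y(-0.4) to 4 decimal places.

-3.0731

Midpoint: k1 = f(x_n, y_n); k2 = f(x_n + h/2, y_n + (h/2)·k1); y_{n+1} = y_n + h·k2.
x=-0.700000, y=-1.000000:
  k1 = f(-0.700000, -1.000000) = -3.820000
  k2 = f(-0.550000, -1.573000) = -6.910189
  y ← -1.000000 + 0.3·(-6.910189) = -3.073057
y(-0.4) ≈ -3.0731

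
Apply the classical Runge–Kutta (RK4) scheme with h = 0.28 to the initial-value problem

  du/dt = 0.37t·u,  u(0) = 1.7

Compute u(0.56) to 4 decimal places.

RK4: k1 = f(t_n, u_n); k2 = f(t_n + h/2, u_n + (h/2)·k1); k3 = f(t_n + h/2, u_n + (h/2)·k2); k4 = f(t_n + h, u_n + h·k3); u_{n+1} = u_n + (h/6)·(k1 + 2k2 + 2k3 + k4).
t=0.000000, u=1.700000:
  k1 = f(0.000000, 1.700000) = 0.000000
  k2 = f(0.140000, 1.700000) = 0.088060
  k3 = f(0.140000, 1.712328) = 0.088699
  k4 = f(0.280000, 1.724836) = 0.178693
  u ← 1.700000 + (0.28/6)·(k1 + 2k2 + 2k3 + k4) = 1.724836
t=0.280000, u=1.724836:
  k1 = f(0.280000, 1.724836) = 0.178693
  k2 = f(0.420000, 1.749854) = 0.271927
  k3 = f(0.420000, 1.762906) = 0.273956
  k4 = f(0.560000, 1.801544) = 0.373280
  u ← 1.724836 + (0.28/6)·(k1 + 2k2 + 2k3 + k4) = 1.801544
u(0.56) ≈ 1.8015

1.8015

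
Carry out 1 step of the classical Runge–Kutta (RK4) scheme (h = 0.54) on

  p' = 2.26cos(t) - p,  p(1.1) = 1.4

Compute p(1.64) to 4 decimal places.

RK4: k1 = f(t_n, p_n); k2 = f(t_n + h/2, p_n + (h/2)·k1); k3 = f(t_n + h/2, p_n + (h/2)·k2); k4 = f(t_n + h, p_n + h·k3); p_{n+1} = p_n + (h/6)·(k1 + 2k2 + 2k3 + k4).
t=1.100000, p=1.400000:
  k1 = f(1.100000, 1.400000) = -0.374873
  k2 = f(1.370000, 1.298784) = -0.848028
  k3 = f(1.370000, 1.171032) = -0.720276
  k4 = f(1.640000, 1.011051) = -1.167326
  p ← 1.400000 + (0.54/6)·(k1 + 2k2 + 2k3 + k4) = 0.978907
p(1.64) ≈ 0.9789

0.9789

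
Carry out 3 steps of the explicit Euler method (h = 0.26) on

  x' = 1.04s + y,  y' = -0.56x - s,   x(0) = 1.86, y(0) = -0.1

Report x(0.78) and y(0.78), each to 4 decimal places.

1.7651, -1.1039

Euler on (x,y): x_{n+1} = x_n + h·x', y_{n+1} = y_n + h·y'.
0.000000: (1.860000, -0.100000); f=(-0.100000, -1.041600) → (1.834000, -0.370816)
0.260000: (1.834000, -0.370816); f=(-0.100416, -1.287040) → (1.807892, -0.705446)
0.520000: (1.807892, -0.705446); f=(-0.164646, -1.532419) → (1.765084, -1.103875)
(x(0.78), y(0.78)) ≈ (1.7651, -1.1039)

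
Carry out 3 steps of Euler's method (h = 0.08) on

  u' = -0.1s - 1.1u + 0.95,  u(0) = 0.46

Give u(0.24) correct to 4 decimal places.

0.5556

Euler: u_{n+1} = u_n + h·f(s_n, u_n).
s=0.000000, u=0.460000: f=0.444000 → u ← 0.460000 + 0.08·0.444000 = 0.495520
s=0.080000, u=0.495520: f=0.396928 → u ← 0.495520 + 0.08·0.396928 = 0.527274
s=0.160000, u=0.527274: f=0.353998 → u ← 0.527274 + 0.08·0.353998 = 0.555594
u(0.24) ≈ 0.5556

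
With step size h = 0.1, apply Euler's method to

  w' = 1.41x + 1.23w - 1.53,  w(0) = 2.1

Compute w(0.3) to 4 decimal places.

Euler: w_{n+1} = w_n + h·f(x_n, w_n).
x=0.000000, w=2.100000: f=1.053000 → w ← 2.100000 + 0.1·1.053000 = 2.205300
x=0.100000, w=2.205300: f=1.323519 → w ← 2.205300 + 0.1·1.323519 = 2.337652
x=0.200000, w=2.337652: f=1.627312 → w ← 2.337652 + 0.1·1.627312 = 2.500383
w(0.3) ≈ 2.5004

2.5004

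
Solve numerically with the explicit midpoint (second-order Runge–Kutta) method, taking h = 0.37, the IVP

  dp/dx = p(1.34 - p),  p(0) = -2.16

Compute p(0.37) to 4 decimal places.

Midpoint: k1 = f(x_n, p_n); k2 = f(x_n + h/2, p_n + (h/2)·k1); p_{n+1} = p_n + h·k2.
x=0.000000, p=-2.160000:
  k1 = f(0.000000, -2.160000) = -7.560000
  k2 = f(0.185000, -3.558600) = -17.432158
  p ← -2.160000 + 0.37·(-17.432158) = -8.609898
p(0.37) ≈ -8.6099

-8.6099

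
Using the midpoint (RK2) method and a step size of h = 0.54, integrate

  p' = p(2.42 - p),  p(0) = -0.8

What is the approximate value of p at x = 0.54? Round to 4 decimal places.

Midpoint: k1 = f(x_n, p_n); k2 = f(x_n + h/2, p_n + (h/2)·k1); p_{n+1} = p_n + h·k2.
x=0.000000, p=-0.800000:
  k1 = f(0.000000, -0.800000) = -2.576000
  k2 = f(0.270000, -1.495520) = -5.855738
  p ← -0.800000 + 0.54·(-5.855738) = -3.962099
p(0.54) ≈ -3.9621

-3.9621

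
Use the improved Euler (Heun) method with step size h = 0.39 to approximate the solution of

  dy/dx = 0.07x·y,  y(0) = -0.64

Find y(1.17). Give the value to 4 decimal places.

Heun: k1 = f(x_n, y_n); k2 = f(x_n + h, y_n + h·k1); y_{n+1} = y_n + (h/2)·(k1 + k2).
x=0.000000, y=-0.640000:
  k1 = f(0.000000, -0.640000) = 0.000000
  k2 = f(0.390000, -0.640000) = -0.017472
  y ← -0.640000 + (0.39/2)·(0.000000 + (-0.017472)) = -0.643407
x=0.390000, y=-0.643407:
  k1 = f(0.390000, -0.643407) = -0.017565
  k2 = f(0.780000, -0.650257) = -0.035504
  y ← -0.643407 + (0.39/2)·(-0.017565 + (-0.035504)) = -0.653756
x=0.780000, y=-0.653756:
  k1 = f(0.780000, -0.653756) = -0.035695
  k2 = f(1.170000, -0.667677) = -0.054683
  y ← -0.653756 + (0.39/2)·(-0.035695 + (-0.054683)) = -0.671379
y(1.17) ≈ -0.6714

-0.6714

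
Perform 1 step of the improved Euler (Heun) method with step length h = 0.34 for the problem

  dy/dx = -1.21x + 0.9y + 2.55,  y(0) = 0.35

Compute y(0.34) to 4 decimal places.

Heun: k1 = f(x_n, y_n); k2 = f(x_n + h, y_n + h·k1); y_{n+1} = y_n + (h/2)·(k1 + k2).
x=0.000000, y=0.350000:
  k1 = f(0.000000, 0.350000) = 2.865000
  k2 = f(0.340000, 1.324100) = 3.330290
  y ← 0.350000 + (0.34/2)·(2.865000 + 3.330290) = 1.403199
y(0.34) ≈ 1.4032

1.4032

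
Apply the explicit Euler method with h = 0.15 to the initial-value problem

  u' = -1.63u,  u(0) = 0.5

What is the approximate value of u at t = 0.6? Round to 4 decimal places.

0.1629

Euler: u_{n+1} = u_n + h·f(t_n, u_n).
t=0.000000, u=0.500000: f=-0.815000 → u ← 0.500000 + 0.15·(-0.815000) = 0.377750
t=0.150000, u=0.377750: f=-0.615733 → u ← 0.377750 + 0.15·(-0.615733) = 0.285390
t=0.300000, u=0.285390: f=-0.465186 → u ← 0.285390 + 0.15·(-0.465186) = 0.215612
t=0.450000, u=0.215612: f=-0.351448 → u ← 0.215612 + 0.15·(-0.351448) = 0.162895
u(0.6) ≈ 0.1629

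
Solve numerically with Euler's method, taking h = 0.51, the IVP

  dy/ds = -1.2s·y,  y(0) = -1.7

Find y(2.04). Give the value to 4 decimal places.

-0.0280

Euler: y_{n+1} = y_n + h·f(s_n, y_n).
s=0.000000, y=-1.700000: f=0.000000 → y ← -1.700000 + 0.51·0.000000 = -1.700000
s=0.510000, y=-1.700000: f=1.040400 → y ← -1.700000 + 0.51·1.040400 = -1.169396
s=1.020000, y=-1.169396: f=1.431341 → y ← -1.169396 + 0.51·1.431341 = -0.439412
s=1.530000, y=-0.439412: f=0.806761 → y ← -0.439412 + 0.51·0.806761 = -0.027964
y(2.04) ≈ -0.0280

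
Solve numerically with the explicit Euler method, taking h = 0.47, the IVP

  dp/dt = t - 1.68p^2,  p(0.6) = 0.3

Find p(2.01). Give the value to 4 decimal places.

1.0164

Euler: p_{n+1} = p_n + h·f(t_n, p_n).
t=0.600000, p=0.300000: f=0.448800 → p ← 0.300000 + 0.47·0.448800 = 0.510936
t=1.070000, p=0.510936: f=0.631427 → p ← 0.510936 + 0.47·0.631427 = 0.807707
t=1.540000, p=0.807707: f=0.443985 → p ← 0.807707 + 0.47·0.443985 = 1.016380
p(2.01) ≈ 1.0164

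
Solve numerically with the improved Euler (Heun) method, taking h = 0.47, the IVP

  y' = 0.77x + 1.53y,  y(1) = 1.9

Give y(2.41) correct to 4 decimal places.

19.5913

Heun: k1 = f(x_n, y_n); k2 = f(x_n + h, y_n + h·k1); y_{n+1} = y_n + (h/2)·(k1 + k2).
x=1.000000, y=1.900000:
  k1 = f(1.000000, 1.900000) = 3.677000
  k2 = f(1.470000, 3.628190) = 6.683031
  y ← 1.900000 + (0.47/2)·(3.677000 + 6.683031) = 4.334607
x=1.470000, y=4.334607:
  k1 = f(1.470000, 4.334607) = 7.763849
  k2 = f(1.940000, 7.983616) = 13.708733
  y ← 4.334607 + (0.47/2)·(7.763849 + 13.708733) = 9.380664
x=1.940000, y=9.380664:
  k1 = f(1.940000, 9.380664) = 15.846216
  k2 = f(2.410000, 16.828385) = 27.603130
  y ← 9.380664 + (0.47/2)·(15.846216 + 27.603130) = 19.591260
y(2.41) ≈ 19.5913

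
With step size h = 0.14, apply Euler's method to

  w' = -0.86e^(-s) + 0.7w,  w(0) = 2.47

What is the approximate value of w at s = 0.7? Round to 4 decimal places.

3.3630

Euler: w_{n+1} = w_n + h·f(s_n, w_n).
s=0.000000, w=2.470000: f=0.869000 → w ← 2.470000 + 0.14·0.869000 = 2.591660
s=0.140000, w=2.591660: f=1.066514 → w ← 2.591660 + 0.14·1.066514 = 2.740972
s=0.280000, w=2.740972: f=1.268706 → w ← 2.740972 + 0.14·1.268706 = 2.918591
s=0.420000, w=2.918591: f=1.477953 → w ← 2.918591 + 0.14·1.477953 = 3.125504
s=0.560000, w=3.125504: f=1.696613 → w ← 3.125504 + 0.14·1.696613 = 3.363030
w(0.7) ≈ 3.3630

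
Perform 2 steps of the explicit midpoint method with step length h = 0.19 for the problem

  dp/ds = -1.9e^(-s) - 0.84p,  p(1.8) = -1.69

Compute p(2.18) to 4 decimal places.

-1.3132

Midpoint: k1 = f(s_n, p_n); k2 = f(s_n + h/2, p_n + (h/2)·k1); p_{n+1} = p_n + h·k2.
s=1.800000, p=-1.690000:
  k1 = f(1.800000, -1.690000) = 1.105532
  k2 = f(1.895000, -1.584974) = 1.045774
  p ← -1.690000 + 0.19·1.045774 = -1.491303
s=1.990000, p=-1.491303:
  k1 = f(1.990000, -1.491303) = 0.992973
  k2 = f(2.085000, -1.396971) = 0.937272
  p ← -1.491303 + 0.19·0.937272 = -1.313221
p(2.18) ≈ -1.3132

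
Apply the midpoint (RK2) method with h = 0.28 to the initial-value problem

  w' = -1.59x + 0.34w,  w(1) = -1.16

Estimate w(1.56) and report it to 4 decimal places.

Midpoint: k1 = f(x_n, w_n); k2 = f(x_n + h/2, w_n + (h/2)·k1); w_{n+1} = w_n + h·k2.
x=1.000000, w=-1.160000:
  k1 = f(1.000000, -1.160000) = -1.984400
  k2 = f(1.140000, -1.437816) = -2.301457
  w ← -1.160000 + 0.28·(-2.301457) = -1.804408
x=1.280000, w=-1.804408:
  k1 = f(1.280000, -1.804408) = -2.648699
  k2 = f(1.420000, -2.175226) = -2.997377
  w ← -1.804408 + 0.28·(-2.997377) = -2.643674
w(1.56) ≈ -2.6437

-2.6437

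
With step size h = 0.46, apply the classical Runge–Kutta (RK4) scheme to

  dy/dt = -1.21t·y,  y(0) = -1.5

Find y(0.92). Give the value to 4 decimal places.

-0.8988

RK4: k1 = f(t_n, y_n); k2 = f(t_n + h/2, y_n + (h/2)·k1); k3 = f(t_n + h/2, y_n + (h/2)·k2); k4 = f(t_n + h, y_n + h·k3); y_{n+1} = y_n + (h/6)·(k1 + 2k2 + 2k3 + k4).
t=0.000000, y=-1.500000:
  k1 = f(0.000000, -1.500000) = 0.000000
  k2 = f(0.230000, -1.500000) = 0.417450
  k3 = f(0.230000, -1.403987) = 0.390729
  k4 = f(0.460000, -1.320264) = 0.734859
  y ← -1.500000 + (0.46/6)·(k1 + 2k2 + 2k3 + k4) = -1.319740
t=0.460000, y=-1.319740:
  k1 = f(0.460000, -1.319740) = 0.734567
  k2 = f(0.690000, -1.150789) = 0.960794
  k3 = f(0.690000, -1.098757) = 0.917352
  k4 = f(0.920000, -0.897758) = 0.999384
  y ← -1.319740 + (0.46/6)·(k1 + 2k2 + 2k3 + k4) = -0.898821
y(0.92) ≈ -0.8988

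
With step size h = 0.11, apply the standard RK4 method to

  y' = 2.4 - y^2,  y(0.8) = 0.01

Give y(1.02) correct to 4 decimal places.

0.5174

RK4: k1 = f(x_n, y_n); k2 = f(x_n + h/2, y_n + (h/2)·k1); k3 = f(x_n + h/2, y_n + (h/2)·k2); k4 = f(x_n + h, y_n + h·k3); y_{n+1} = y_n + (h/6)·(k1 + 2k2 + 2k3 + k4).
x=0.800000, y=0.010000:
  k1 = f(0.800000, 0.010000) = 2.399900
  k2 = f(0.855000, 0.141994) = 2.379838
  k3 = f(0.855000, 0.140891) = 2.380150
  k4 = f(0.910000, 0.271816) = 2.326116
  y ← 0.010000 + (0.11/6)·(k1 + 2k2 + 2k3 + k4) = 0.271176
x=0.910000, y=0.271176:
  k1 = f(0.910000, 0.271176) = 2.326463
  k2 = f(0.965000, 0.399132) = 2.240694
  k3 = f(0.965000, 0.394415) = 2.244437
  k4 = f(1.020000, 0.518065) = 2.131609
  y ← 0.271176 + (0.11/6)·(k1 + 2k2 + 2k3 + k4) = 0.517363
y(1.02) ≈ 0.5174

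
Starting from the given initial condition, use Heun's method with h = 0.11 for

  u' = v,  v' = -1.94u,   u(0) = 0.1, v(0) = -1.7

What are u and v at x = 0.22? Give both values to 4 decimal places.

Heun on (u,v): k1 = f(x_n, state_n); k2 = f(x_n + h, state_n + h·k1); state_{n+1} = state_n + (h/2)·(k1 + k2).
0.000000: (0.100000, -1.700000)
  k1 = (-1.700000, -0.194000)
  predictor → (-0.087000, -1.721340)
  k2 = (-1.721340, 0.168780)
  → (-0.088174, -1.701387)
0.110000: (-0.088174, -1.701387)
  k1 = (-1.701387, 0.171057)
  predictor → (-0.275326, -1.682571)
  k2 = (-1.682571, 0.534133)
  → (-0.274291, -1.662602)
(u(0.22), v(0.22)) ≈ (-0.2743, -1.6626)

-0.2743, -1.6626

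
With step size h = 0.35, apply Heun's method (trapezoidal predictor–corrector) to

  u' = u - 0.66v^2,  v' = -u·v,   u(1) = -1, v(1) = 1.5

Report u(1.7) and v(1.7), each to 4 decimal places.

Heun on (u,v): k1 = f(x_n, state_n); k2 = f(x_n + h, state_n + h·k1); state_{n+1} = state_n + (h/2)·(k1 + k2).
1.000000: (-1.000000, 1.500000)
  k1 = (-2.485000, 1.500000)
  predictor → (-1.869750, 2.025000)
  k2 = (-4.576162, 3.786244)
  → (-2.235703, 2.425093)
1.350000: (-2.235703, 2.425093)
  k1 = (-6.117213, 5.421788)
  predictor → (-4.376728, 4.322718)
  k2 = (-16.709418, 18.919362)
  → (-6.230364, 6.684794)
(u(1.7), v(1.7)) ≈ (-6.2304, 6.6848)

-6.2304, 6.6848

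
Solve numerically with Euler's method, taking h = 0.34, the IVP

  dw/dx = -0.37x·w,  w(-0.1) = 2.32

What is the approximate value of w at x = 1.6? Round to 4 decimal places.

Euler: w_{n+1} = w_n + h·f(x_n, w_n).
x=-0.100000, w=2.320000: f=0.085840 → w ← 2.320000 + 0.34·0.085840 = 2.349186
x=0.240000, w=2.349186: f=-0.208608 → w ← 2.349186 + 0.34·(-0.208608) = 2.278259
x=0.580000, w=2.278259: f=-0.488914 → w ← 2.278259 + 0.34·(-0.488914) = 2.112028
x=0.920000, w=2.112028: f=-0.718934 → w ← 2.112028 + 0.34·(-0.718934) = 1.867590
x=1.260000, w=1.867590: f=-0.870671 → w ← 1.867590 + 0.34·(-0.870671) = 1.571562
w(1.6) ≈ 1.5716

1.5716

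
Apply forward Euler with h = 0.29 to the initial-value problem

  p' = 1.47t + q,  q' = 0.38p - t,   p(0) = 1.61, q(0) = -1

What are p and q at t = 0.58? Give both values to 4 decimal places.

Euler on (p,q): p_{n+1} = p_n + h·p', q_{n+1} = q_n + h·q'.
0.000000: (1.610000, -1.000000); f=(-1.000000, 0.611800) → (1.320000, -0.822578)
0.290000: (1.320000, -0.822578); f=(-0.396278, 0.211600) → (1.205079, -0.761214)
(p(0.58), q(0.58)) ≈ (1.2051, -0.7612)

1.2051, -0.7612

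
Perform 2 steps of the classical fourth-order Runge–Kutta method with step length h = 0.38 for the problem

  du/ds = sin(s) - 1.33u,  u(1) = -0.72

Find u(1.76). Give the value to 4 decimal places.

0.2012

RK4: k1 = f(s_n, u_n); k2 = f(s_n + h/2, u_n + (h/2)·k1); k3 = f(s_n + h/2, u_n + (h/2)·k2); k4 = f(s_n + h, u_n + h·k3); u_{n+1} = u_n + (h/6)·(k1 + 2k2 + 2k3 + k4).
s=1.000000, u=-0.720000:
  k1 = f(1.000000, -0.720000) = 1.799071
  k2 = f(1.190000, -0.378177) = 1.431344
  k3 = f(1.190000, -0.448045) = 1.524268
  k4 = f(1.380000, -0.140778) = 1.169088
  u ← -0.720000 + (0.38/6)·(k1 + 2k2 + 2k3 + k4) = -0.157639
s=1.380000, u=-0.157639:
  k1 = f(1.380000, -0.157639) = 1.191513
  k2 = f(1.570000, 0.068749) = 0.908564
  k3 = f(1.570000, 0.014988) = 0.980065
  k4 = f(1.760000, 0.214786) = 0.696489
  u ← -0.157639 + (0.38/6)·(k1 + 2k2 + 2k3 + k4) = 0.201161
u(1.76) ≈ 0.2012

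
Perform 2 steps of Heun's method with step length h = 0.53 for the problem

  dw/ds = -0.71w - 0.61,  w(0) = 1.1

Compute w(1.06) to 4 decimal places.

0.0858

Heun: k1 = f(s_n, w_n); k2 = f(s_n + h, w_n + h·k1); w_{n+1} = w_n + (h/2)·(k1 + k2).
s=0.000000, w=1.100000:
  k1 = f(0.000000, 1.100000) = -1.391000
  k2 = f(0.530000, 0.362770) = -0.867567
  w ← 1.100000 + (0.53/2)·(-1.391000 + (-0.867567)) = 0.501480
s=0.530000, w=0.501480:
  k1 = f(0.530000, 0.501480) = -0.966051
  k2 = f(1.060000, -0.010527) = -0.602526
  w ← 0.501480 + (0.53/2)·(-0.966051 + (-0.602526)) = 0.085807
w(1.06) ≈ 0.0858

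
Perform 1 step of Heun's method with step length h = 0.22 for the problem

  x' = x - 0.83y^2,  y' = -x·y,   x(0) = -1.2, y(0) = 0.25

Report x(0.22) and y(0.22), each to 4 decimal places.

Heun on (x,y): k1 = f(t_n, state_n); k2 = f(t_n + h, state_n + h·k1); state_{n+1} = state_n + (h/2)·(k1 + k2).
0.000000: (-1.200000, 0.250000)
  k1 = (-1.251875, 0.300000)
  predictor → (-1.475413, 0.316000)
  k2 = (-1.558293, 0.466230)
  → (-1.509118, 0.334285)
(x(0.22), y(0.22)) ≈ (-1.5091, 0.3343)

-1.5091, 0.3343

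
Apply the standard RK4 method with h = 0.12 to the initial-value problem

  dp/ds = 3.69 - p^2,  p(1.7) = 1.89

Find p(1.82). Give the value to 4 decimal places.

1.9014

RK4: k1 = f(s_n, p_n); k2 = f(s_n + h/2, p_n + (h/2)·k1); k3 = f(s_n + h/2, p_n + (h/2)·k2); k4 = f(s_n + h, p_n + h·k3); p_{n+1} = p_n + (h/6)·(k1 + 2k2 + 2k3 + k4).
s=1.700000, p=1.890000:
  k1 = f(1.700000, 1.890000) = 0.117900
  k2 = f(1.760000, 1.897074) = 0.091110
  k3 = f(1.760000, 1.895467) = 0.097206
  k4 = f(1.820000, 1.901665) = 0.073671
  p ← 1.890000 + (0.12/6)·(k1 + 2k2 + 2k3 + k4) = 1.901364
p(1.82) ≈ 1.9014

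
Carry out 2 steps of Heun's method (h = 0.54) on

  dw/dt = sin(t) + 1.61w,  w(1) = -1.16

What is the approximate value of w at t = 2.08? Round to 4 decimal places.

-3.5573

Heun: k1 = f(t_n, w_n); k2 = f(t_n + h, w_n + h·k1); w_{n+1} = w_n + (h/2)·(k1 + k2).
t=1.000000, w=-1.160000:
  k1 = f(1.000000, -1.160000) = -1.026129
  k2 = f(1.540000, -1.714110) = -1.760191
  w ← -1.160000 + (0.54/2)·(-1.026129 + (-1.760191)) = -1.912306
t=1.540000, w=-1.912306:
  k1 = f(1.540000, -1.912306) = -2.079287
  k2 = f(2.080000, -3.035122) = -4.013413
  w ← -1.912306 + (0.54/2)·(-2.079287 + (-4.013413)) = -3.557335
w(2.08) ≈ -3.5573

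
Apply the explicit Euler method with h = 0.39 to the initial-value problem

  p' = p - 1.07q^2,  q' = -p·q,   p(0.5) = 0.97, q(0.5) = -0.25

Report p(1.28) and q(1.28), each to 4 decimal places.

Euler on (p,q): p_{n+1} = p_n + h·p', q_{n+1} = q_n + h·q'.
0.500000: (0.970000, -0.250000); f=(0.903125, 0.242500) → (1.322219, -0.155425)
0.890000: (1.322219, -0.155425); f=(1.296371, 0.205506) → (1.827803, -0.075278)
(p(1.28), q(1.28)) ≈ (1.8278, -0.0753)

1.8278, -0.0753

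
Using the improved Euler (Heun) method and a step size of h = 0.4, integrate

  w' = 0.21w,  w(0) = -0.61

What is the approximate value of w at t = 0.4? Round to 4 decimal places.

Heun: k1 = f(t_n, w_n); k2 = f(t_n + h, w_n + h·k1); w_{n+1} = w_n + (h/2)·(k1 + k2).
t=0.000000, w=-0.610000:
  k1 = f(0.000000, -0.610000) = -0.128100
  k2 = f(0.400000, -0.661240) = -0.138860
  w ← -0.610000 + (0.4/2)·(-0.128100 + (-0.138860)) = -0.663392
w(0.4) ≈ -0.6634

-0.6634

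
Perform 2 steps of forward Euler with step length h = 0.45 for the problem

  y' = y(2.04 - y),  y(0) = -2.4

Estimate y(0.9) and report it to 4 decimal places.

Euler: y_{n+1} = y_n + h·f(s_n, y_n).
s=0.000000, y=-2.400000: f=-10.656000 → y ← -2.400000 + 0.45·(-10.656000) = -7.195200
s=0.450000, y=-7.195200: f=-66.449111 → y ← -7.195200 + 0.45·(-66.449111) = -37.097300
y(0.9) ≈ -37.0973

-37.0973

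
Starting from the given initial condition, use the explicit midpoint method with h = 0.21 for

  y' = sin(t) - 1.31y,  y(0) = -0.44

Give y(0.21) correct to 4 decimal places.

Midpoint: k1 = f(t_n, y_n); k2 = f(t_n + h/2, y_n + (h/2)·k1); y_{n+1} = y_n + h·k2.
t=0.000000, y=-0.440000:
  k1 = f(0.000000, -0.440000) = 0.576400
  k2 = f(0.105000, -0.379478) = 0.601923
  y ← -0.440000 + 0.21·0.601923 = -0.313596
y(0.21) ≈ -0.3136

-0.3136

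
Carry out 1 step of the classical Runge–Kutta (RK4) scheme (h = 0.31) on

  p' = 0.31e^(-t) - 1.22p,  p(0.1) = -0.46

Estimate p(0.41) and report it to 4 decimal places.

RK4: k1 = f(t_n, p_n); k2 = f(t_n + h/2, p_n + (h/2)·k1); k3 = f(t_n + h/2, p_n + (h/2)·k2); k4 = f(t_n + h, p_n + h·k3); p_{n+1} = p_n + (h/6)·(k1 + 2k2 + 2k3 + k4).
t=0.100000, p=-0.460000:
  k1 = f(0.100000, -0.460000) = 0.841700
  k2 = f(0.255000, -0.329537) = 0.642259
  k3 = f(0.255000, -0.360450) = 0.679973
  k4 = f(0.410000, -0.249208) = 0.509766
  p ← -0.460000 + (0.31/6)·(k1 + 2k2 + 2k3 + k4) = -0.253544
p(0.41) ≈ -0.2535

-0.2535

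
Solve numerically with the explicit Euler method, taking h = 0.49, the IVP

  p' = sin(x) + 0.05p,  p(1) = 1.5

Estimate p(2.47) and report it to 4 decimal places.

2.9957

Euler: p_{n+1} = p_n + h·f(x_n, p_n).
x=1.000000, p=1.500000: f=0.916471 → p ← 1.500000 + 0.49·0.916471 = 1.949071
x=1.490000, p=1.949071: f=1.094191 → p ← 1.949071 + 0.49·1.094191 = 2.485225
x=1.980000, p=2.485225: f=1.041699 → p ← 2.485225 + 0.49·1.041699 = 2.995657
p(2.47) ≈ 2.9957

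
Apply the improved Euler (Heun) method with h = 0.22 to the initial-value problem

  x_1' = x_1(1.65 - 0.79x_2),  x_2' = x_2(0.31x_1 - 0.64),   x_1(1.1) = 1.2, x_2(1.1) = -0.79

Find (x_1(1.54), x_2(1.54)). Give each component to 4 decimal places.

3.1419, -0.7785

Heun on (x_1,x_2): k1 = f(t_n, state_n); k2 = f(t_n + h, state_n + h·k1); state_{n+1} = state_n + (h/2)·(k1 + k2).
1.100000: (1.200000, -0.790000)
  k1 = (2.728920, 0.211720)
  predictor → (1.800362, -0.743422)
  k2 = (4.027956, 0.060877)
  → (1.943256, -0.760014)
1.320000: (1.943256, -0.760014)
  k1 = (4.373126, 0.028569)
  predictor → (2.905344, -0.753729)
  k2 = (6.523793, -0.196465)
  → (3.141918, -0.778483)
(x_1(1.54), x_2(1.54)) ≈ (3.1419, -0.7785)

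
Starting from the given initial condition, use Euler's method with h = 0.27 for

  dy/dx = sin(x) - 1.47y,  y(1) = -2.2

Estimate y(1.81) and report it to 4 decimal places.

0.0254

Euler: y_{n+1} = y_n + h·f(x_n, y_n).
x=1.000000, y=-2.200000: f=4.075471 → y ← -2.200000 + 0.27·4.075471 = -1.099623
x=1.270000, y=-1.099623: f=2.571546 → y ← -1.099623 + 0.27·2.571546 = -0.405305
x=1.540000, y=-0.405305: f=1.595325 → y ← -0.405305 + 0.27·1.595325 = 0.025432
y(1.81) ≈ 0.0254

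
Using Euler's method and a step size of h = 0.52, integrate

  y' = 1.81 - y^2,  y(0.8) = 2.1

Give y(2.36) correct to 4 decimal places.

1.3228

Euler: y_{n+1} = y_n + h·f(t_n, y_n).
t=0.800000, y=2.100000: f=-2.600000 → y ← 2.100000 + 0.52·(-2.600000) = 0.748000
t=1.320000, y=0.748000: f=1.250496 → y ← 0.748000 + 0.52·1.250496 = 1.398258
t=1.840000, y=1.398258: f=-0.145125 → y ← 1.398258 + 0.52·(-0.145125) = 1.322793
y(2.36) ≈ 1.3228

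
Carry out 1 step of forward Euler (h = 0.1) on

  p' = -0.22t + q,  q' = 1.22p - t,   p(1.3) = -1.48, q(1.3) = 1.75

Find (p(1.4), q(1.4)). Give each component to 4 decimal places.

-1.3336, 1.4394

Euler on (p,q): p_{n+1} = p_n + h·p', q_{n+1} = q_n + h·q'.
1.300000: (-1.480000, 1.750000); f=(1.464000, -3.105600) → (-1.333600, 1.439440)
(p(1.4), q(1.4)) ≈ (-1.3336, 1.4394)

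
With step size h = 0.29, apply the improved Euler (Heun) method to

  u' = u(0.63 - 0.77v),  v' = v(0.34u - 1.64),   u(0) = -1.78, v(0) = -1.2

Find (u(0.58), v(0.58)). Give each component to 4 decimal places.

-3.3314, -0.3455

Heun on (u,v): k1 = f(s_n, state_n); k2 = f(s_n + h, state_n + h·k1); state_{n+1} = state_n + (h/2)·(k1 + k2).
0.000000: (-1.780000, -1.200000)
  k1 = (-2.766120, 2.694240)
  predictor → (-2.582175, -0.418670)
  k2 = (-2.459202, 1.054187)
  → (-2.537672, -0.656478)
0.290000: (-2.537672, -0.656478)
  k1 = (-2.881496, 1.643039)
  predictor → (-3.373306, -0.179997)
  k2 = (-2.592714, 0.501637)
  → (-3.331432, -0.345500)
(u(0.58), v(0.58)) ≈ (-3.3314, -0.3455)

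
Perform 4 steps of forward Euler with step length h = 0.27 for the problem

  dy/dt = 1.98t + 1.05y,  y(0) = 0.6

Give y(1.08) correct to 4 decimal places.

Euler: y_{n+1} = y_n + h·f(t_n, y_n).
t=0.000000, y=0.600000: f=0.630000 → y ← 0.600000 + 0.27·0.630000 = 0.770100
t=0.270000, y=0.770100: f=1.343205 → y ← 0.770100 + 0.27·1.343205 = 1.132765
t=0.540000, y=1.132765: f=2.258604 → y ← 1.132765 + 0.27·2.258604 = 1.742588
t=0.810000, y=1.742588: f=3.433518 → y ← 1.742588 + 0.27·3.433518 = 2.669638
y(1.08) ≈ 2.6696

2.6696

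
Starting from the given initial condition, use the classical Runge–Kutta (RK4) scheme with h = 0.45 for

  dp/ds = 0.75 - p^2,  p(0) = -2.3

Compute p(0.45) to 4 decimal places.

-17.1957

RK4: k1 = f(s_n, p_n); k2 = f(s_n + h/2, p_n + (h/2)·k1); k3 = f(s_n + h/2, p_n + (h/2)·k2); k4 = f(s_n + h, p_n + h·k3); p_{n+1} = p_n + (h/6)·(k1 + 2k2 + 2k3 + k4).
s=0.000000, p=-2.300000:
  k1 = f(0.000000, -2.300000) = -4.540000
  k2 = f(0.225000, -3.321500) = -10.282362
  k3 = f(0.225000, -4.613532) = -20.534673
  k4 = f(0.450000, -11.540603) = -132.435514
  p ← -2.300000 + (0.45/6)·(k1 + 2k2 + 2k3 + k4) = -17.195719
p(0.45) ≈ -17.1957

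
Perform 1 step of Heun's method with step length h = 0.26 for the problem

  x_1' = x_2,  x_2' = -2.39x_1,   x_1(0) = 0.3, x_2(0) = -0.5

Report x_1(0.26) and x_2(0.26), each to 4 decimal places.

Heun on (x_1,x_2): k1 = f(x_n, state_n); k2 = f(x_n + h, state_n + h·k1); state_{n+1} = state_n + (h/2)·(k1 + k2).
0.000000: (0.300000, -0.500000)
  k1 = (-0.500000, -0.717000)
  predictor → (0.170000, -0.686420)
  k2 = (-0.686420, -0.406300)
  → (0.145765, -0.646029)
(x_1(0.26), x_2(0.26)) ≈ (0.1458, -0.6460)

0.1458, -0.6460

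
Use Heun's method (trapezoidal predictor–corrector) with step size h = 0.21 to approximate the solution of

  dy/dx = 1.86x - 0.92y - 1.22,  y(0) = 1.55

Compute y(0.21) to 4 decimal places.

Heun: k1 = f(x_n, y_n); k2 = f(x_n + h, y_n + h·k1); y_{n+1} = y_n + (h/2)·(k1 + k2).
x=0.000000, y=1.550000:
  k1 = f(0.000000, 1.550000) = -2.646000
  k2 = f(0.210000, 0.994340) = -1.744193
  y ← 1.550000 + (0.21/2)·(-2.646000 + (-1.744193)) = 1.089030
y(0.21) ≈ 1.0890

1.0890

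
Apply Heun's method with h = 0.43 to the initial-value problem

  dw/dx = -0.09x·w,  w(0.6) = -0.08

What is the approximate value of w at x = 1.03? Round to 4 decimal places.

Heun: k1 = f(x_n, w_n); k2 = f(x_n + h, w_n + h·k1); w_{n+1} = w_n + (h/2)·(k1 + k2).
x=0.600000, w=-0.080000:
  k1 = f(0.600000, -0.080000) = 0.004320
  k2 = f(1.030000, -0.078142) = 0.007244
  w ← -0.080000 + (0.43/2)·(0.004320 + 0.007244) = -0.077514
w(1.03) ≈ -0.0775

-0.0775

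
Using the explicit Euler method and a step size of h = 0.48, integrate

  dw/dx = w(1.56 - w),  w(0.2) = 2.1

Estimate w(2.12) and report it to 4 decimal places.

Euler: w_{n+1} = w_n + h·f(x_n, w_n).
x=0.200000, w=2.100000: f=-1.134000 → w ← 2.100000 + 0.48·(-1.134000) = 1.555680
x=0.680000, w=1.555680: f=0.006721 → w ← 1.555680 + 0.48·0.006721 = 1.558906
x=1.160000, w=1.558906: f=0.001706 → w ← 1.558906 + 0.48·0.001706 = 1.559725
x=1.640000, w=1.559725: f=0.000430 → w ← 1.559725 + 0.48·0.000430 = 1.559931
w(2.12) ≈ 1.5599

1.5599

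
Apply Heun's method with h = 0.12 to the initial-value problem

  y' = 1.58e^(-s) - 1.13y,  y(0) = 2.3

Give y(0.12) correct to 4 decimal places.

2.1753

Heun: k1 = f(s_n, y_n); k2 = f(s_n + h, y_n + h·k1); y_{n+1} = y_n + (h/2)·(k1 + k2).
s=0.000000, y=2.300000:
  k1 = f(0.000000, 2.300000) = -1.019000
  k2 = f(0.120000, 2.177720) = -1.059489
  y ← 2.300000 + (0.12/2)·(-1.019000 + (-1.059489)) = 2.175291
y(0.12) ≈ 2.1753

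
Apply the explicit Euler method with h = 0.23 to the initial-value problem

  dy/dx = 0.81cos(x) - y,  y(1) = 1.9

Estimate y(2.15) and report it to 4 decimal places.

Euler: y_{n+1} = y_n + h·f(x_n, y_n).
x=1.000000, y=1.900000: f=-1.462355 → y ← 1.900000 + 0.23·(-1.462355) = 1.563658
x=1.230000, y=1.563658: f=-1.292926 → y ← 1.563658 + 0.23·(-1.292926) = 1.266285
x=1.460000, y=1.266285: f=-1.176724 → y ← 1.266285 + 0.23·(-1.176724) = 0.995639
x=1.690000, y=0.995639: f=-1.091965 → y ← 0.995639 + 0.23·(-1.091965) = 0.744487
x=1.920000, y=0.744487: f=-1.021628 → y ← 0.744487 + 0.23·(-1.021628) = 0.509512
y(2.15) ≈ 0.5095

0.5095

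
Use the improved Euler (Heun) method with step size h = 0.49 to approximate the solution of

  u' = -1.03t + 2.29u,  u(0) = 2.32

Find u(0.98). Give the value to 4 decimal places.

Heun: k1 = f(t_n, u_n); k2 = f(t_n + h, u_n + h·k1); u_{n+1} = u_n + (h/2)·(k1 + k2).
t=0.000000, u=2.320000:
  k1 = f(0.000000, 2.320000) = 5.312800
  k2 = f(0.490000, 4.923272) = 10.769593
  u ← 2.320000 + (0.49/2)·(5.312800 + 10.769593) = 6.260186
t=0.490000, u=6.260186:
  k1 = f(0.490000, 6.260186) = 13.831127
  k2 = f(0.980000, 13.037438) = 28.846334
  u ← 6.260186 + (0.49/2)·(13.831127 + 28.846334) = 16.716164
u(0.98) ≈ 16.7162

16.7162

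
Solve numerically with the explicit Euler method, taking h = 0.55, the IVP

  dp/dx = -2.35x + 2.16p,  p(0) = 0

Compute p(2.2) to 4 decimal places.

-8.6466

Euler: p_{n+1} = p_n + h·f(x_n, p_n).
x=0.000000, p=0.000000: f=0.000000 → p ← 0.000000 + 0.55·0.000000 = 0.000000
x=0.550000, p=0.000000: f=-1.292500 → p ← 0.000000 + 0.55·(-1.292500) = -0.710875
x=1.100000, p=-0.710875: f=-4.120490 → p ← -0.710875 + 0.55·(-4.120490) = -2.977145
x=1.650000, p=-2.977145: f=-10.308132 → p ← -2.977145 + 0.55·(-10.308132) = -8.646617
p(2.2) ≈ -8.6466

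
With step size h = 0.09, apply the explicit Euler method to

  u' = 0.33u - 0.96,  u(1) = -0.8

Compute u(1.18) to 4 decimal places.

Euler: u_{n+1} = u_n + h·f(t_n, u_n).
t=1.000000, u=-0.800000: f=-1.224000 → u ← -0.800000 + 0.09·(-1.224000) = -0.910160
t=1.090000, u=-0.910160: f=-1.260353 → u ← -0.910160 + 0.09·(-1.260353) = -1.023592
u(1.18) ≈ -1.0236

-1.0236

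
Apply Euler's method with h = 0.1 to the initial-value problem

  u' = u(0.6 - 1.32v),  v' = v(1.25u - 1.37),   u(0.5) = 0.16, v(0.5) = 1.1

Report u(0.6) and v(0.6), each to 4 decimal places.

Euler on (u,v): u_{n+1} = u_n + h·u', v_{n+1} = v_n + h·v'.
0.500000: (0.160000, 1.100000); f=(-0.136320, -1.287000) → (0.146368, 0.971300)
(u(0.6), v(0.6)) ≈ (0.1464, 0.9713)

0.1464, 0.9713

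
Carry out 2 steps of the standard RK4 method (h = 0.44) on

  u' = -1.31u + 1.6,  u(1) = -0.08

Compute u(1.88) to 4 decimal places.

0.8098

RK4: k1 = f(x_n, u_n); k2 = f(x_n + h/2, u_n + (h/2)·k1); k3 = f(x_n + h/2, u_n + (h/2)·k2); k4 = f(x_n + h, u_n + h·k3); u_{n+1} = u_n + (h/6)·(k1 + 2k2 + 2k3 + k4).
x=1.000000, u=-0.080000:
  k1 = f(1.000000, -0.080000) = 1.704800
  k2 = f(1.220000, 0.295056) = 1.213477
  k3 = f(1.220000, 0.186965) = 1.355076
  k4 = f(1.440000, 0.516233) = 0.923734
  u ← -0.080000 + (0.44/6)·(k1 + 2k2 + 2k3 + k4) = 0.489480
x=1.440000, u=0.489480:
  k1 = f(1.440000, 0.489480) = 0.958781
  k2 = f(1.660000, 0.700412) = 0.682460
  k3 = f(1.660000, 0.639621) = 0.762096
  k4 = f(1.880000, 0.824802) = 0.519509
  u ← 0.489480 + (0.44/6)·(k1 + 2k2 + 2k3 + k4) = 0.809756
u(1.88) ≈ 0.8098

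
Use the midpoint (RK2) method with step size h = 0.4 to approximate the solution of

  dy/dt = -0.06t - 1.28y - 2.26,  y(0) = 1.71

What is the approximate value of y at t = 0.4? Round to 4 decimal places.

0.3812

Midpoint: k1 = f(t_n, y_n); k2 = f(t_n + h/2, y_n + (h/2)·k1); y_{n+1} = y_n + h·k2.
t=0.000000, y=1.710000:
  k1 = f(0.000000, 1.710000) = -4.448800
  k2 = f(0.200000, 0.820240) = -3.321907
  y ← 1.710000 + 0.4·(-3.321907) = 0.381237
y(0.4) ≈ 0.3812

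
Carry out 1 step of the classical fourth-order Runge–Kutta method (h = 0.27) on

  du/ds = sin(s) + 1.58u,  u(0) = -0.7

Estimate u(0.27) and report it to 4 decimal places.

RK4: k1 = f(s_n, u_n); k2 = f(s_n + h/2, u_n + (h/2)·k1); k3 = f(s_n + h/2, u_n + (h/2)·k2); k4 = f(s_n + h, u_n + h·k3); u_{n+1} = u_n + (h/6)·(k1 + 2k2 + 2k3 + k4).
s=0.000000, u=-0.700000:
  k1 = f(0.000000, -0.700000) = -1.106000
  k2 = f(0.135000, -0.849310) = -1.207319
  k3 = f(0.135000, -0.862988) = -1.228931
  k4 = f(0.270000, -1.031811) = -1.363531
  u ← -0.700000 + (0.27/6)·(k1 + 2k2 + 2k3 + k4) = -1.030391
u(0.27) ≈ -1.0304

-1.0304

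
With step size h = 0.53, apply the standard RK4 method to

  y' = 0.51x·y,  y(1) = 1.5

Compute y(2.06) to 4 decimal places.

3.4293

RK4: k1 = f(x_n, y_n); k2 = f(x_n + h/2, y_n + (h/2)·k1); k3 = f(x_n + h/2, y_n + (h/2)·k2); k4 = f(x_n + h, y_n + h·k3); y_{n+1} = y_n + (h/6)·(k1 + 2k2 + 2k3 + k4).
x=1.000000, y=1.500000:
  k1 = f(1.000000, 1.500000) = 0.765000
  k2 = f(1.265000, 1.702725) = 1.098513
  k3 = f(1.265000, 1.791106) = 1.155532
  k4 = f(1.530000, 2.112432) = 1.648331
  y ← 1.500000 + (0.53/6)·(k1 + 2k2 + 2k3 + k4) = 2.111392
x=1.530000, y=2.111392:
  k1 = f(1.530000, 2.111392) = 1.647519
  k2 = f(1.795000, 2.547985) = 2.332553
  k3 = f(1.795000, 2.729519) = 2.498738
  k4 = f(2.060000, 3.435723) = 3.609571
  y ← 2.111392 + (0.53/6)·(k1 + 2k2 + 2k3 + k4) = 3.429296
y(2.06) ≈ 3.4293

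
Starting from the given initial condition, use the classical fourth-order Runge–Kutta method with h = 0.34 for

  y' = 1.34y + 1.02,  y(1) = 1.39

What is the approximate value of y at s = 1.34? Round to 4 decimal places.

RK4: k1 = f(s_n, y_n); k2 = f(s_n + h/2, y_n + (h/2)·k1); k3 = f(s_n + h/2, y_n + (h/2)·k2); k4 = f(s_n + h, y_n + h·k3); y_{n+1} = y_n + (h/6)·(k1 + 2k2 + 2k3 + k4).
s=1.000000, y=1.390000:
  k1 = f(1.000000, 1.390000) = 2.882600
  k2 = f(1.170000, 1.880042) = 3.539256
  k3 = f(1.170000, 1.991674) = 3.688843
  k4 = f(1.340000, 2.644206) = 4.563237
  y ← 1.390000 + (0.34/6)·(k1 + 2k2 + 2k3 + k4) = 2.631115
y(1.34) ≈ 2.6311

2.6311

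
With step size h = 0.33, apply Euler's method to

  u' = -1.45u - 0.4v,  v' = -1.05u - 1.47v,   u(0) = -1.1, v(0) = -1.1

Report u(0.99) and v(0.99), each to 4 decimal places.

-0.1108, 0.0963

Euler on (u,v): u_{n+1} = u_n + h·u', v_{n+1} = v_n + h·v'.
0.000000: (-1.100000, -1.100000); f=(2.035000, 2.772000) → (-0.428450, -0.185240)
0.330000: (-0.428450, -0.185240); f=(0.695348, 0.722175) → (-0.198985, 0.053078)
0.660000: (-0.198985, 0.053078); f=(0.267297, 0.130910) → (-0.110777, 0.096278)
(u(0.99), v(0.99)) ≈ (-0.1108, 0.0963)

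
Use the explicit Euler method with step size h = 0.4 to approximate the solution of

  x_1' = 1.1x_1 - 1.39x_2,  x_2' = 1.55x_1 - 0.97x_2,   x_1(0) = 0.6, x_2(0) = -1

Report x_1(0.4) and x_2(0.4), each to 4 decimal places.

Euler on (x_1,x_2): x_1_{n+1} = x_1_n + h·x_1', x_2_{n+1} = x_2_n + h·x_2'.
0.000000: (0.600000, -1.000000); f=(2.050000, 1.900000) → (1.420000, -0.240000)
(x_1(0.4), x_2(0.4)) ≈ (1.4200, -0.2400)

1.4200, -0.2400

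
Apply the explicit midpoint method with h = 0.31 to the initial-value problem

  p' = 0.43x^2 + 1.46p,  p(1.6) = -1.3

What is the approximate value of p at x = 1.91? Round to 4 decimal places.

Midpoint: k1 = f(x_n, p_n); k2 = f(x_n + h/2, p_n + (h/2)·k1); p_{n+1} = p_n + h·k2.
x=1.600000, p=-1.300000:
  k1 = f(1.600000, -1.300000) = -0.797200
  k2 = f(1.755000, -1.423566) = -0.753996
  p ← -1.300000 + 0.31·(-0.753996) = -1.533739
p(1.91) ≈ -1.5337

-1.5337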